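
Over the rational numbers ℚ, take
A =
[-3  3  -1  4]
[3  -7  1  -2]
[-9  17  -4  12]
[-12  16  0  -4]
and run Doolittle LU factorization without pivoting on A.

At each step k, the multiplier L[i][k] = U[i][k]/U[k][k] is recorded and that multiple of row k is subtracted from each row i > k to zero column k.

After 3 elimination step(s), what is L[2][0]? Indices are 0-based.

Step 1: pivot at (0,0) is -3.
  row1 ← row1 − (-1)·row0  ⇒  L[1][0]=-1, U row1=(0, -4, 0, 2)
  row2 ← row2 − (3)·row0  ⇒  L[2][0]=3, U row2=(0, 8, -1, 0)
  row3 ← row3 − (4)·row0  ⇒  L[3][0]=4, U row3=(0, 4, 4, -20)
Step 2: pivot at (1,1) is -4.
  row2 ← row2 − (-2)·row1  ⇒  L[2][1]=-2, U row2=(0, 0, -1, 4)
  row3 ← row3 − (-1)·row1  ⇒  L[3][1]=-1, U row3=(0, 0, 4, -18)
Step 3: pivot at (2,2) is -1.
  row3 ← row3 − (-4)·row2  ⇒  L[3][2]=-4, U row3=(0, 0, 0, -2)

L[2][0] = 3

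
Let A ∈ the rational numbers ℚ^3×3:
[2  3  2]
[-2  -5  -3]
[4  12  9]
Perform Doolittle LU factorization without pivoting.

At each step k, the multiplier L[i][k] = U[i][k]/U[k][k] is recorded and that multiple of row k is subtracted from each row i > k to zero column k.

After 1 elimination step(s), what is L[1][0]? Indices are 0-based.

L[1][0] = -1

k=0: U[0][0]=2
  eliminate (1,0): mult=-1, new row 1: (0, -2, -1); set L[1][0]=-1
  eliminate (2,0): mult=2, new row 2: (0, 6, 5); set L[2][0]=2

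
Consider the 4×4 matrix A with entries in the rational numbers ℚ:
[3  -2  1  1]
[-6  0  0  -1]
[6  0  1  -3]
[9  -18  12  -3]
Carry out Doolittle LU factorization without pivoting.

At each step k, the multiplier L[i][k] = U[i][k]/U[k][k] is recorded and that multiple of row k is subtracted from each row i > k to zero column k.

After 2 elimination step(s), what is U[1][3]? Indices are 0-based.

Step 1: pivot at (0,0) is 3.
  row1 ← row1 − (-2)·row0  ⇒  L[1][0]=-2, U row1=(0, -4, 2, 1)
  row2 ← row2 − (2)·row0  ⇒  L[2][0]=2, U row2=(0, 4, -1, -5)
  row3 ← row3 − (3)·row0  ⇒  L[3][0]=3, U row3=(0, -12, 9, -6)
Step 2: pivot at (1,1) is -4.
  row2 ← row2 − (-1)·row1  ⇒  L[2][1]=-1, U row2=(0, 0, 1, -4)
  row3 ← row3 − (3)·row1  ⇒  L[3][1]=3, U row3=(0, 0, 3, -9)

U[1][3] = 1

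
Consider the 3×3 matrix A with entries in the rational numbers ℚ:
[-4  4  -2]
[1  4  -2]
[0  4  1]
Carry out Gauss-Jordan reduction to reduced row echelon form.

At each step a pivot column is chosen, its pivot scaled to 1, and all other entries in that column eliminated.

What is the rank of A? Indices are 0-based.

rank = 3

pivot(0,0)=-4: scale R0 → (1, -1, 1/2)
  clear (1,0): R1 −= (1)R0 → (0, 5, -5/2)
pivot(1,1)=5: scale R1 → (0, 1, -1/2)
  clear (0,1): R0 −= (-1)R1 → (1, 0, 0)
  clear (2,1): R2 −= (4)R1 → (0, 0, 3)
pivot(2,2)=3: scale R2 → (0, 0, 1)
  clear (1,2): R1 −= (-1/2)R2 → (0, 1, 0)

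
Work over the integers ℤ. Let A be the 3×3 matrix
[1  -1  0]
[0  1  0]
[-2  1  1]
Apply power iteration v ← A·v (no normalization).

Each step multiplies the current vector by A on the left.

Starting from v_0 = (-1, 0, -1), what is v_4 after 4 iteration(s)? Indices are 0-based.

v_4 = (-1, 0, 7)

v_0 = (-1, 0, -1).
v_1 = A·v_0 = (-1, 0, 1).
v_2 = A·v_1 = (-1, 0, 3).
v_3 = A·v_2 = (-1, 0, 5).
v_4 = A·v_3 = (-1, 0, 7).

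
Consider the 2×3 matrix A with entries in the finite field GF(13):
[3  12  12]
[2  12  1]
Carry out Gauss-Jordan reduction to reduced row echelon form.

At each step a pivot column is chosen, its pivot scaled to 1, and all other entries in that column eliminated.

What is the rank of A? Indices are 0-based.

rank = 2

pivot(0,0)=3: scale R0 → (1, 4, 4)
  clear (1,0): R1 −= (2)R0 → (0, 4, 6)
pivot(1,1)=4: scale R1 → (0, 1, 8)
  clear (0,1): R0 −= (4)R1 → (1, 0, 11)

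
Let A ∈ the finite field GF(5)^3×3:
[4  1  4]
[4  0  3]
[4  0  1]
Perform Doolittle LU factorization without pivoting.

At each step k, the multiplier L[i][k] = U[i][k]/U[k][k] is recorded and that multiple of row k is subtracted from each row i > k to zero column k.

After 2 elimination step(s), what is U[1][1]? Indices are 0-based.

Step 1: pivot at (0,0) is 4.
  row1 ← row1 − (1)·row0  ⇒  L[1][0]=1, U row1=(0, 4, 4)
  row2 ← row2 − (1)·row0  ⇒  L[2][0]=1, U row2=(0, 4, 2)
Step 2: pivot at (1,1) is 4.
  row2 ← row2 − (1)·row1  ⇒  L[2][1]=1, U row2=(0, 0, 3)

U[1][1] = 4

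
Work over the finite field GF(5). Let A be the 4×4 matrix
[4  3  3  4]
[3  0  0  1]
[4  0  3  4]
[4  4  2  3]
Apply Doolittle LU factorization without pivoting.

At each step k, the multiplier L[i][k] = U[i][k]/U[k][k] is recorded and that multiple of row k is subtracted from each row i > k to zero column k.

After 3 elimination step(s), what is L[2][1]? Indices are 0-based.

L[2][1] = 3

k=0: U[0][0]=4
  eliminate (1,0): mult=2, new row 1: (0, 4, 4, 3); set L[1][0]=2
  eliminate (2,0): mult=1, new row 2: (0, 2, 0, 0); set L[2][0]=1
  eliminate (3,0): mult=1, new row 3: (0, 1, 4, 4); set L[3][0]=1
k=1: U[1][1]=4
  eliminate (2,1): mult=3, new row 2: (0, 0, 3, 1); set L[2][1]=3
  eliminate (3,1): mult=4, new row 3: (0, 0, 3, 2); set L[3][1]=4
k=2: U[2][2]=3
  eliminate (3,2): mult=1, new row 3: (0, 0, 0, 1); set L[3][2]=1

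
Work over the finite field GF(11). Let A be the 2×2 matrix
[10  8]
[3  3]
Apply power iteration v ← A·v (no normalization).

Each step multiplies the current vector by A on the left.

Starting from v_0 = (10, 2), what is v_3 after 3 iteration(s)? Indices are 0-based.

v_0 = (10, 2).
v_1 = A·v_0 = (6, 3).
v_2 = A·v_1 = (7, 5).
v_3 = A·v_2 = (0, 3).

v_3 = (0, 3)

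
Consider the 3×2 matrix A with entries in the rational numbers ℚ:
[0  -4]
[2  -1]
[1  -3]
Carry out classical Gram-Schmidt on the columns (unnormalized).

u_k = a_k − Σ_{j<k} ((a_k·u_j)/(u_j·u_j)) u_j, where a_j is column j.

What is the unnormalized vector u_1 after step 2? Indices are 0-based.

u_1 = (-4, 1, -2)

Step 1: u_0 = a_0 = (0, 2, 1).
Step 2: u_1 = a_1 − (-1)·u_0 = (-4, 1, -2).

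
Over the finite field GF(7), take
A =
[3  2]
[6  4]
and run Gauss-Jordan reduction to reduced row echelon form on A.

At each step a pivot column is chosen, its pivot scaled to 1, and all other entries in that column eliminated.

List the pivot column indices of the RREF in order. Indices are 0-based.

pivot columns: 0

pivot(0,0)=3: scale R0 → (1, 3)
  clear (1,0): R1 −= (6)R0 → (0, 0)
col 1: no nonzero at/below row 1; advance.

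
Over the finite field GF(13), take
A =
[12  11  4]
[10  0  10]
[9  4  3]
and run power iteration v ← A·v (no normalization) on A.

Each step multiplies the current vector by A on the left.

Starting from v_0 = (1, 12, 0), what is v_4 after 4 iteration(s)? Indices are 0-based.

v_0 = (1, 12, 0).
v_1 = A·v_0 = (1, 10, 5).
v_2 = A·v_1 = (12, 8, 12).
v_3 = A·v_2 = (7, 6, 7).
v_4 = A·v_3 = (9, 10, 4).

v_4 = (9, 10, 4)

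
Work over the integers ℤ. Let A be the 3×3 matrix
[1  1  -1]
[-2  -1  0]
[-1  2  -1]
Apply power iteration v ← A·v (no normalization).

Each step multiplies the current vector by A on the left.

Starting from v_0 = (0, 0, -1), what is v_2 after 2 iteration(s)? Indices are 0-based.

v_2 = (0, -2, -2)

v_0 = (0, 0, -1).
v_1 = A·v_0 = (1, 0, 1).
v_2 = A·v_1 = (0, -2, -2).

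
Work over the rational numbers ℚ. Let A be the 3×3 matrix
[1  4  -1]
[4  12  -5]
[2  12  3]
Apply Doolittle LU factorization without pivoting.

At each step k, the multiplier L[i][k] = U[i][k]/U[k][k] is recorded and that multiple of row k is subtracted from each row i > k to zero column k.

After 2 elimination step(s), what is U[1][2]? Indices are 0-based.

k=0: U[0][0]=1
  eliminate (1,0): mult=4, new row 1: (0, -4, -1); set L[1][0]=4
  eliminate (2,0): mult=2, new row 2: (0, 4, 5); set L[2][0]=2
k=1: U[1][1]=-4
  eliminate (2,1): mult=-1, new row 2: (0, 0, 4); set L[2][1]=-1

U[1][2] = -1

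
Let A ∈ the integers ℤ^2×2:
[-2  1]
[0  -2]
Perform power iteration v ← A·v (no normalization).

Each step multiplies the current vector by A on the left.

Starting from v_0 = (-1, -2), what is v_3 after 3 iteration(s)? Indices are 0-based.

v_3 = (-16, 16)

v_0 = (-1, -2).
v_1 = A·v_0 = (0, 4).
v_2 = A·v_1 = (4, -8).
v_3 = A·v_2 = (-16, 16).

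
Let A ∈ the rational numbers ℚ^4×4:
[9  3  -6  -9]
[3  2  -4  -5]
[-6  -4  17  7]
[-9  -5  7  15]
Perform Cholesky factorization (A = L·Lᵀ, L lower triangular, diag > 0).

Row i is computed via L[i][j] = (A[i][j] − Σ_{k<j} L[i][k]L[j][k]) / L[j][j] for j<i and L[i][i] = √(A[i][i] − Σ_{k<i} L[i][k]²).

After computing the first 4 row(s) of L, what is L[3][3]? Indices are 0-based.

Step 1: L[0][0] = √(9) = 3.
  L[1][0] = (3) / L[0][0] = 1.
Step 2: L[1][1] = √(1) = 1.
  L[2][0] = (-6) / L[0][0] = -2.
  L[2][1] = (-2) / L[1][1] = -2.
Step 3: L[2][2] = √(9) = 3.
  L[3][0] = (-9) / L[0][0] = -3.
  L[3][1] = (-2) / L[1][1] = -2.
  L[3][2] = (-3) / L[2][2] = -1.
Step 4: L[3][3] = √(1) = 1.

L[3][3] = 1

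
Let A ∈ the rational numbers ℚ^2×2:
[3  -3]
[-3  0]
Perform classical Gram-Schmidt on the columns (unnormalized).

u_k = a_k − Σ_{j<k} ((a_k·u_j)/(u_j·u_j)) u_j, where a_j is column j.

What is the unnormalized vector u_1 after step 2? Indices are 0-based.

u_1 = (-3/2, -3/2)

Step 1: u_0 = a_0 = (3, -3).
Step 2: u_1 = a_1 − (-1/2)·u_0 = (-3/2, -3/2).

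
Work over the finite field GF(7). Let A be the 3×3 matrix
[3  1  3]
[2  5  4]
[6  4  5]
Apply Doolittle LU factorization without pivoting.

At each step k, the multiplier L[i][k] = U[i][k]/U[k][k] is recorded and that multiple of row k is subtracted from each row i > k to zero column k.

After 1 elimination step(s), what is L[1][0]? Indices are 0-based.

Step 1: pivot at (0,0) is 3.
  row1 ← row1 − (3)·row0  ⇒  L[1][0]=3, U row1=(0, 2, 2)
  row2 ← row2 − (2)·row0  ⇒  L[2][0]=2, U row2=(0, 2, 6)

L[1][0] = 3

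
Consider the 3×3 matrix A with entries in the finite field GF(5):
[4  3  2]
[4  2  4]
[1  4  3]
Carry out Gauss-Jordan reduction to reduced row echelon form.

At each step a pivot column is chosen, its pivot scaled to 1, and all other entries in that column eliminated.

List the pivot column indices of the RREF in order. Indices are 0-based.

pivot columns: 0, 1, 2

step 1: normalize row 0 (÷4) = (1, 2, 3)
  row 1: subtract 4×row0 = (0, 4, 2)
  row 2: subtract 1×row0 = (0, 2, 0)
step 2: normalize row 1 (÷4) = (0, 1, 3)
  row 0: subtract 2×row1 = (1, 0, 2)
  row 2: subtract 2×row1 = (0, 0, 4)
step 3: normalize row 2 (÷4) = (0, 0, 1)
  row 0: subtract 2×row2 = (1, 0, 0)
  row 1: subtract 3×row2 = (0, 1, 0)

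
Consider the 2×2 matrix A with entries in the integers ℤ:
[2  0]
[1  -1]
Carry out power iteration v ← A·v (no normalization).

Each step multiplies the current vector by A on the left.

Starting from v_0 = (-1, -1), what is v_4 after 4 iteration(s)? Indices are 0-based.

v_0 = (-1, -1).
v_1 = A·v_0 = (-2, 0).
v_2 = A·v_1 = (-4, -2).
v_3 = A·v_2 = (-8, -2).
v_4 = A·v_3 = (-16, -6).

v_4 = (-16, -6)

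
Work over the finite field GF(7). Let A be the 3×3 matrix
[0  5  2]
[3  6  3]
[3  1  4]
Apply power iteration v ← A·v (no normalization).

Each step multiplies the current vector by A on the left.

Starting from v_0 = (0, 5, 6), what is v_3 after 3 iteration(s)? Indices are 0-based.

v_3 = (5, 1, 2)

v_0 = (0, 5, 6).
v_1 = A·v_0 = (2, 6, 1).
v_2 = A·v_1 = (4, 3, 2).
v_3 = A·v_2 = (5, 1, 2).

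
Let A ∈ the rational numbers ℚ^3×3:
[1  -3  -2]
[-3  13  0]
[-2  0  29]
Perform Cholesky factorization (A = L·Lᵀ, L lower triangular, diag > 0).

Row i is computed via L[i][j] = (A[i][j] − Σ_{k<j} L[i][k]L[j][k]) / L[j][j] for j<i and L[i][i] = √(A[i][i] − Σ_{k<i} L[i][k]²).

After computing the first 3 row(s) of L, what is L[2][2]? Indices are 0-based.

L[2][2] = 4

Step 1: L[0][0] = √(1) = 1.
  L[1][0] = (-3) / L[0][0] = -3.
Step 2: L[1][1] = √(4) = 2.
  L[2][0] = (-2) / L[0][0] = -2.
  L[2][1] = (-6) / L[1][1] = -3.
Step 3: L[2][2] = √(16) = 4.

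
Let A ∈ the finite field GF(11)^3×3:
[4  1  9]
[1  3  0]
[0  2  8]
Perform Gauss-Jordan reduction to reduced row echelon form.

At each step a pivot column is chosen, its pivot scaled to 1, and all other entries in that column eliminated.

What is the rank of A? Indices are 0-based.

step 1: normalize row 0 (÷4) = (1, 3, 5)
  row 1: subtract 1×row0 = (0, 0, 6)
step 2: exchange rows 1,2
step 2: normalize row 1 (÷2) = (0, 1, 4)
  row 0: subtract 3×row1 = (1, 0, 4)
step 3: normalize row 2 (÷6) = (0, 0, 1)
  row 0: subtract 4×row2 = (1, 0, 0)
  row 1: subtract 4×row2 = (0, 1, 0)

rank = 3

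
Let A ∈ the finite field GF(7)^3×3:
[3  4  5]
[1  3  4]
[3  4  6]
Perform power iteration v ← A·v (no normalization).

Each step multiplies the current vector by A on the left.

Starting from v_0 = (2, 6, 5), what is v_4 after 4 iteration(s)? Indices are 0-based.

v_0 = (2, 6, 5).
v_1 = A·v_0 = (6, 5, 4).
v_2 = A·v_1 = (2, 2, 6).
v_3 = A·v_2 = (2, 4, 1).
v_4 = A·v_3 = (6, 4, 0).

v_4 = (6, 4, 0)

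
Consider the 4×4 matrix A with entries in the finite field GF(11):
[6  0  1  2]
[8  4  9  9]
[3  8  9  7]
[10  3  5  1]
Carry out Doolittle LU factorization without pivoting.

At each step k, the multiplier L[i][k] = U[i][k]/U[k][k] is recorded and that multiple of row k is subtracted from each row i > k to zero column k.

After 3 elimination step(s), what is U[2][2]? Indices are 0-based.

[col 0] pivot 6
  R1 -= 5*R0 → (0, 4, 4, 10)  (L[1][0] := 5)
  R2 -= 6*R0 → (0, 8, 3, 6)  (L[2][0] := 6)
  R3 -= 9*R0 → (0, 3, 7, 5)  (L[3][0] := 9)
[col 1] pivot 4
  R2 -= 2*R1 → (0, 0, 6, 8)  (L[2][1] := 2)
  R3 -= 9*R1 → (0, 0, 4, 3)  (L[3][1] := 9)
[col 2] pivot 6
  R3 -= 8*R2 → (0, 0, 0, 5)  (L[3][2] := 8)

U[2][2] = 6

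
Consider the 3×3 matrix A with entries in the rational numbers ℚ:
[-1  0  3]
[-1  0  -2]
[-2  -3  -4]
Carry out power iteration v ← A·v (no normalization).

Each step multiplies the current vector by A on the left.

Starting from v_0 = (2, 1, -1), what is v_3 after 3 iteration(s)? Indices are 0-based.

v_3 = (70, -40, -113)

v_0 = (2, 1, -1).
v_1 = A·v_0 = (-5, 0, -3).
v_2 = A·v_1 = (-4, 11, 22).
v_3 = A·v_2 = (70, -40, -113).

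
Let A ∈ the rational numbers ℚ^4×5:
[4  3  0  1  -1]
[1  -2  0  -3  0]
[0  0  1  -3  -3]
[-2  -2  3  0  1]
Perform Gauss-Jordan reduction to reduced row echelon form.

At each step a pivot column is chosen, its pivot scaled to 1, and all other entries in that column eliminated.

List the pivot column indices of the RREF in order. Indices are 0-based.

[1] R0 /= 4  ⇒  (1, 3/4, 0, 1/4, -1/4)
     R1 -= 1·R0  ⇒  (0, -11/4, 0, -13/4, 1/4)
     R3 -= -2·R0  ⇒  (0, -1/2, 3, 1/2, 1/2)
[2] R1 /= -11/4  ⇒  (0, 1, 0, 13/11, -1/11)
     R0 -= 3/4·R1  ⇒  (1, 0, 0, -7/11, -2/11)
     R3 -= -1/2·R1  ⇒  (0, 0, 3, 12/11, 5/11)
[3] R2 /= 1  ⇒  (0, 0, 1, -3, -3)
     R3 -= 3·R2  ⇒  (0, 0, 0, 111/11, 104/11)
[4] R3 /= 111/11  ⇒  (0, 0, 0, 1, 104/111)
     R0 -= -7/11·R3  ⇒  (1, 0, 0, 0, 46/111)
     R1 -= 13/11·R3  ⇒  (0, 1, 0, 0, -133/111)
     R2 -= -3·R3  ⇒  (0, 0, 1, 0, -7/37)

pivot columns: 0, 1, 2, 3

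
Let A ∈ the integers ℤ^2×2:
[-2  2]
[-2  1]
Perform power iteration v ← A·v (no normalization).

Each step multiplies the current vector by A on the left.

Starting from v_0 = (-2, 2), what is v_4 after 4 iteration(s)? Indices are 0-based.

v_0 = (-2, 2).
v_1 = A·v_0 = (8, 6).
v_2 = A·v_1 = (-4, -10).
v_3 = A·v_2 = (-12, -2).
v_4 = A·v_3 = (20, 22).

v_4 = (20, 22)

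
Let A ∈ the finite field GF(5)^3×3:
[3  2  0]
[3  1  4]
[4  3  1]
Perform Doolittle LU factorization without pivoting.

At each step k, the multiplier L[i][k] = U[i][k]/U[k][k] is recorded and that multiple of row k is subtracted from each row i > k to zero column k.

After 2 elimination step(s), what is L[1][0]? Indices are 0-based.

k=0: U[0][0]=3
  eliminate (1,0): mult=1, new row 1: (0, 4, 4); set L[1][0]=1
  eliminate (2,0): mult=3, new row 2: (0, 2, 1); set L[2][0]=3
k=1: U[1][1]=4
  eliminate (2,1): mult=3, new row 2: (0, 0, 4); set L[2][1]=3

L[1][0] = 1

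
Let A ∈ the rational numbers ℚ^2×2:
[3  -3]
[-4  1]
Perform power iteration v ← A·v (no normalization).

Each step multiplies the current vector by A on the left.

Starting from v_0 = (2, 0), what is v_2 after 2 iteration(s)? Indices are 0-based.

v_2 = (42, -32)

v_0 = (2, 0).
v_1 = A·v_0 = (6, -8).
v_2 = A·v_1 = (42, -32).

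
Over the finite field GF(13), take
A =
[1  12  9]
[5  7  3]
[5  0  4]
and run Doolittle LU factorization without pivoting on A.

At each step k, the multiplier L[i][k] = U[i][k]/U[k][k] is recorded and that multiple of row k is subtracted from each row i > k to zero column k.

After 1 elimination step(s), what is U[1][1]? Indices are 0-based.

Step 1: pivot at (0,0) is 1.
  row1 ← row1 − (5)·row0  ⇒  L[1][0]=5, U row1=(0, 12, 10)
  row2 ← row2 − (5)·row0  ⇒  L[2][0]=5, U row2=(0, 5, 11)

U[1][1] = 12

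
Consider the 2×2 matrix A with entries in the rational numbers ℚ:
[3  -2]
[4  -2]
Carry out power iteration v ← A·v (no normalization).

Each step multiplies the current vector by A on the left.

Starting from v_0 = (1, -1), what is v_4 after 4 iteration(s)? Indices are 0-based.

v_0 = (1, -1).
v_1 = A·v_0 = (5, 6).
v_2 = A·v_1 = (3, 8).
v_3 = A·v_2 = (-7, -4).
v_4 = A·v_3 = (-13, -20).

v_4 = (-13, -20)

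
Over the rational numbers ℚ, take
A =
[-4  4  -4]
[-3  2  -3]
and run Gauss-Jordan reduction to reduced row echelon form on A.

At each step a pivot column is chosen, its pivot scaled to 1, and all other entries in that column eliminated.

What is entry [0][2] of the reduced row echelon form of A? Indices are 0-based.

[1] R0 /= -4  ⇒  (1, -1, 1)
     R1 -= -3·R0  ⇒  (0, -1, 0)
[2] R1 /= -1  ⇒  (0, 1, 0)
     R0 -= -1·R1  ⇒  (1, 0, 1)

M[0][2] = 1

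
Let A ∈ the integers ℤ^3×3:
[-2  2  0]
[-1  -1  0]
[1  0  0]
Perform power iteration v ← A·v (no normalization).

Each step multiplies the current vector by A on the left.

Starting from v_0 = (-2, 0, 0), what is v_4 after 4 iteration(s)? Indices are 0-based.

v_0 = (-2, 0, 0).
v_1 = A·v_0 = (4, 2, -2).
v_2 = A·v_1 = (-4, -6, 4).
v_3 = A·v_2 = (-4, 10, -4).
v_4 = A·v_3 = (28, -6, -4).

v_4 = (28, -6, -4)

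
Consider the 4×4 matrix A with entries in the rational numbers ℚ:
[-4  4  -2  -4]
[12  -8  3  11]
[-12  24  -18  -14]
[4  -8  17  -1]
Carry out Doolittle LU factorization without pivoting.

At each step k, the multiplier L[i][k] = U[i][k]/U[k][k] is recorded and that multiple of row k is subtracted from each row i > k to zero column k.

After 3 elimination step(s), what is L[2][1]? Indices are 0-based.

k=0: U[0][0]=-4
  eliminate (1,0): mult=-3, new row 1: (0, 4, -3, -1); set L[1][0]=-3
  eliminate (2,0): mult=3, new row 2: (0, 12, -12, -2); set L[2][0]=3
  eliminate (3,0): mult=-1, new row 3: (0, -4, 15, -5); set L[3][0]=-1
k=1: U[1][1]=4
  eliminate (2,1): mult=3, new row 2: (0, 0, -3, 1); set L[2][1]=3
  eliminate (3,1): mult=-1, new row 3: (0, 0, 12, -6); set L[3][1]=-1
k=2: U[2][2]=-3
  eliminate (3,2): mult=-4, new row 3: (0, 0, 0, -2); set L[3][2]=-4

L[2][1] = 3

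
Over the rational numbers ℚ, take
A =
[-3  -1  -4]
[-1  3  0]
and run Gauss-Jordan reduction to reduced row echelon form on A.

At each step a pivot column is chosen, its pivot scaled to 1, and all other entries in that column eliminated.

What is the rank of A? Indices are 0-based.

step 1: normalize row 0 (÷-3) = (1, 1/3, 4/3)
  row 1: subtract -1×row0 = (0, 10/3, 4/3)
step 2: normalize row 1 (÷10/3) = (0, 1, 2/5)
  row 0: subtract 1/3×row1 = (1, 0, 6/5)

rank = 2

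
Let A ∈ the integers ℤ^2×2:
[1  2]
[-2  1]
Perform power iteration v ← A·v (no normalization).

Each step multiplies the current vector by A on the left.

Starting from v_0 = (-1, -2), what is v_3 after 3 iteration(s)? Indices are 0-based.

v_3 = (15, 20)

v_0 = (-1, -2).
v_1 = A·v_0 = (-5, 0).
v_2 = A·v_1 = (-5, 10).
v_3 = A·v_2 = (15, 20).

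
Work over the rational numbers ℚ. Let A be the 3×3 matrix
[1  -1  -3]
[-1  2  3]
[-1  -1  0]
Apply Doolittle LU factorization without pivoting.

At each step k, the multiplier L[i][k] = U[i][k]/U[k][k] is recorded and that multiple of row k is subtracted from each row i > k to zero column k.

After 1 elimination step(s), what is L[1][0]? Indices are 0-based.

k=0: U[0][0]=1
  eliminate (1,0): mult=-1, new row 1: (0, 1, 0); set L[1][0]=-1
  eliminate (2,0): mult=-1, new row 2: (0, -2, -3); set L[2][0]=-1

L[1][0] = -1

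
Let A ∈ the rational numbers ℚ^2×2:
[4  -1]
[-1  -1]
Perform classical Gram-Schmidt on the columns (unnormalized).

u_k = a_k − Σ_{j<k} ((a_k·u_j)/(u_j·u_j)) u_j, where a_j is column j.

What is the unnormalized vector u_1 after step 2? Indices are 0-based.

Step 1: u_0 = a_0 = (4, -1).
Step 2: u_1 = a_1 − (-3/17)·u_0 = (-5/17, -20/17).

u_1 = (-5/17, -20/17)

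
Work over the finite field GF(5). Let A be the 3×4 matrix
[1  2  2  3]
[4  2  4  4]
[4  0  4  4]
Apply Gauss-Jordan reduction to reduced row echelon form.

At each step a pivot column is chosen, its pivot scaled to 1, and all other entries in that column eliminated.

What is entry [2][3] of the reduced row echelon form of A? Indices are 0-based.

step 1: normalize row 0 (÷1) = (1, 2, 2, 3)
  row 1: subtract 4×row0 = (0, 4, 1, 2)
  row 2: subtract 4×row0 = (0, 2, 1, 2)
step 2: normalize row 1 (÷4) = (0, 1, 4, 3)
  row 0: subtract 2×row1 = (1, 0, 4, 2)
  row 2: subtract 2×row1 = (0, 0, 3, 1)
step 3: normalize row 2 (÷3) = (0, 0, 1, 2)
  row 0: subtract 4×row2 = (1, 0, 0, 4)
  row 1: subtract 4×row2 = (0, 1, 0, 0)

M[2][3] = 2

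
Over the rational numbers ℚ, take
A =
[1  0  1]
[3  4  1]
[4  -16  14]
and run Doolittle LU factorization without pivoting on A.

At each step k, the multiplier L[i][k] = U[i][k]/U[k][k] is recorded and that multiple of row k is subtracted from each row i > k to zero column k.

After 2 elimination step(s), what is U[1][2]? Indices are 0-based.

[col 0] pivot 1
  R1 -= 3*R0 → (0, 4, -2)  (L[1][0] := 3)
  R2 -= 4*R0 → (0, -16, 10)  (L[2][0] := 4)
[col 1] pivot 4
  R2 -= -4*R1 → (0, 0, 2)  (L[2][1] := -4)

U[1][2] = -2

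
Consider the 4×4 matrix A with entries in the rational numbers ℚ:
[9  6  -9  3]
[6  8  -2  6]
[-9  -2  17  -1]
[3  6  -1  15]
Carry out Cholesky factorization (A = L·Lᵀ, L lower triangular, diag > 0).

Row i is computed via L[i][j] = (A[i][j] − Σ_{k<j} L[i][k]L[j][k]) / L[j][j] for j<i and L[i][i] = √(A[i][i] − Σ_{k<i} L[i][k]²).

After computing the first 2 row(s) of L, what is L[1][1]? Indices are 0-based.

L[1][1] = 2

Step 1: L[0][0] = √(9) = 3.
  L[1][0] = (6) / L[0][0] = 2.
Step 2: L[1][1] = √(4) = 2.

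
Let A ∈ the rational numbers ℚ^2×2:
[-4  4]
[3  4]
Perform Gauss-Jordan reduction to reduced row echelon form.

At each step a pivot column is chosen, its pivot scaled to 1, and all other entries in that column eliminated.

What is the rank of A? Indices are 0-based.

step 1: normalize row 0 (÷-4) = (1, -1)
  row 1: subtract 3×row0 = (0, 7)
step 2: normalize row 1 (÷7) = (0, 1)
  row 0: subtract -1×row1 = (1, 0)

rank = 2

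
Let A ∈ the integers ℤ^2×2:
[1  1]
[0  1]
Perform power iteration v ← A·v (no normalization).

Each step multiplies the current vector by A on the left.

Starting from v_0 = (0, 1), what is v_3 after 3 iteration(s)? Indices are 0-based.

v_0 = (0, 1).
v_1 = A·v_0 = (1, 1).
v_2 = A·v_1 = (2, 1).
v_3 = A·v_2 = (3, 1).

v_3 = (3, 1)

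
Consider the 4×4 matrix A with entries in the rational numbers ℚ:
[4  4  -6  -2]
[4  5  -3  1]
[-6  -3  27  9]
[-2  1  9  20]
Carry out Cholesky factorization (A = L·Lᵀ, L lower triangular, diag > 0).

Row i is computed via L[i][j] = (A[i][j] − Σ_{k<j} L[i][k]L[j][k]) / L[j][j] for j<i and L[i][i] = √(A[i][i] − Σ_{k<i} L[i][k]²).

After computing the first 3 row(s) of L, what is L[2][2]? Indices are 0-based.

Step 1: L[0][0] = √(4) = 2.
  L[1][0] = (4) / L[0][0] = 2.
Step 2: L[1][1] = √(1) = 1.
  L[2][0] = (-6) / L[0][0] = -3.
  L[2][1] = (3) / L[1][1] = 3.
Step 3: L[2][2] = √(9) = 3.

L[2][2] = 3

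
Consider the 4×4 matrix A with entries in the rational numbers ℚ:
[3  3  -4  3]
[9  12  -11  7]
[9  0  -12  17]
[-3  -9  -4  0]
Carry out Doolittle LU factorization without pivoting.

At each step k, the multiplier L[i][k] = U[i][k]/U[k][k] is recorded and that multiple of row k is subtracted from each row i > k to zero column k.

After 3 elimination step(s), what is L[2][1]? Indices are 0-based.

L[2][1] = -3

Step 1: pivot at (0,0) is 3.
  row1 ← row1 − (3)·row0  ⇒  L[1][0]=3, U row1=(0, 3, 1, -2)
  row2 ← row2 − (3)·row0  ⇒  L[2][0]=3, U row2=(0, -9, 0, 8)
  row3 ← row3 − (-1)·row0  ⇒  L[3][0]=-1, U row3=(0, -6, -8, 3)
Step 2: pivot at (1,1) is 3.
  row2 ← row2 − (-3)·row1  ⇒  L[2][1]=-3, U row2=(0, 0, 3, 2)
  row3 ← row3 − (-2)·row1  ⇒  L[3][1]=-2, U row3=(0, 0, -6, -1)
Step 3: pivot at (2,2) is 3.
  row3 ← row3 − (-2)·row2  ⇒  L[3][2]=-2, U row3=(0, 0, 0, 3)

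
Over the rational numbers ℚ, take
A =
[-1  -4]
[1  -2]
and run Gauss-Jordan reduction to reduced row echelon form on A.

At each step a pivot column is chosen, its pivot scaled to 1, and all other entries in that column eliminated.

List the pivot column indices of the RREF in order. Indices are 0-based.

[1] R0 /= -1  ⇒  (1, 4)
     R1 -= 1·R0  ⇒  (0, -6)
[2] R1 /= -6  ⇒  (0, 1)
     R0 -= 4·R1  ⇒  (1, 0)

pivot columns: 0, 1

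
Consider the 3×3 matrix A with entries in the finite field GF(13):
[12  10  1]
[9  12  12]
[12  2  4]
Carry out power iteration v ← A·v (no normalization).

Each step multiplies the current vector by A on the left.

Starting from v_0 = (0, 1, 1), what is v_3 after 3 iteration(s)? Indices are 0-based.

v_0 = (0, 1, 1).
v_1 = A·v_0 = (11, 11, 6).
v_2 = A·v_1 = (1, 4, 9).
v_3 = A·v_2 = (9, 9, 4).

v_3 = (9, 9, 4)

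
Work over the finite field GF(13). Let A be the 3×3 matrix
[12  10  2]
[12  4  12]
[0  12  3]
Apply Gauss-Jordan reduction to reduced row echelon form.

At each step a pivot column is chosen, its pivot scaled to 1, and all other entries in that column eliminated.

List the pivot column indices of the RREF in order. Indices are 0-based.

step 1: normalize row 0 (÷12) = (1, 3, 11)
  row 1: subtract 12×row0 = (0, 7, 10)
step 2: normalize row 1 (÷7) = (0, 1, 7)
  row 0: subtract 3×row1 = (1, 0, 3)
  row 2: subtract 12×row1 = (0, 0, 10)
step 3: normalize row 2 (÷10) = (0, 0, 1)
  row 0: subtract 3×row2 = (1, 0, 0)
  row 1: subtract 7×row2 = (0, 1, 0)

pivot columns: 0, 1, 2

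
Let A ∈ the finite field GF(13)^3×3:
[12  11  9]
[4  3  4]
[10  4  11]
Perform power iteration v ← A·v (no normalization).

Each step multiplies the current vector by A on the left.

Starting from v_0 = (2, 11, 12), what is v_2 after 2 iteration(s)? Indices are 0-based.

v_2 = (7, 9, 11)

v_0 = (2, 11, 12).
v_1 = A·v_0 = (6, 11, 1).
v_2 = A·v_1 = (7, 9, 11).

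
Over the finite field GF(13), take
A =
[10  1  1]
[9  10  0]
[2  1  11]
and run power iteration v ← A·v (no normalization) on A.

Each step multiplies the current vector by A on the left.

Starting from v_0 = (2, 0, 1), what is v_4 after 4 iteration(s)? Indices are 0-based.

v_0 = (2, 0, 1).
v_1 = A·v_0 = (8, 5, 2).
v_2 = A·v_1 = (9, 5, 4).
v_3 = A·v_2 = (8, 1, 2).
v_4 = A·v_3 = (5, 4, 0).

v_4 = (5, 4, 0)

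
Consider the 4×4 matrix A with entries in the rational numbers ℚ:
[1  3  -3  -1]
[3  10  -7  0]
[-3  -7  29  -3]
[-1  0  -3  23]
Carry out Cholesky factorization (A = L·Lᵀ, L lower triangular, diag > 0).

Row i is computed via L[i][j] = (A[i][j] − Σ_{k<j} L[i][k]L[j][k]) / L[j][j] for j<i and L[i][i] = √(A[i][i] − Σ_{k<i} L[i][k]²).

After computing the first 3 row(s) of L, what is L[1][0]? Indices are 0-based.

L[1][0] = 3

Step 1: L[0][0] = √(1) = 1.
  L[1][0] = (3) / L[0][0] = 3.
Step 2: L[1][1] = √(1) = 1.
  L[2][0] = (-3) / L[0][0] = -3.
  L[2][1] = (2) / L[1][1] = 2.
Step 3: L[2][2] = √(16) = 4.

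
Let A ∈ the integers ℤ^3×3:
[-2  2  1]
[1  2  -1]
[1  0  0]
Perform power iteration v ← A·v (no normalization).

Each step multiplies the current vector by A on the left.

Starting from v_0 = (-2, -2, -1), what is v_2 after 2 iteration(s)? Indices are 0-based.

v_2 = (-10, -9, -1)

v_0 = (-2, -2, -1).
v_1 = A·v_0 = (-1, -5, -2).
v_2 = A·v_1 = (-10, -9, -1).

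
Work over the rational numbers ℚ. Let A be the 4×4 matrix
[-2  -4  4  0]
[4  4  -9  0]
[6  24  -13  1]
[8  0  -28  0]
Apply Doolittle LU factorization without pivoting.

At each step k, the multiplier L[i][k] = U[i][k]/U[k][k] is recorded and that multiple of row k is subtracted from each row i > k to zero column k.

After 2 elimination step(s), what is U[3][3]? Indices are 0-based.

U[3][3] = 0

k=0: U[0][0]=-2
  eliminate (1,0): mult=-2, new row 1: (0, -4, -1, 0); set L[1][0]=-2
  eliminate (2,0): mult=-3, new row 2: (0, 12, -1, 1); set L[2][0]=-3
  eliminate (3,0): mult=-4, new row 3: (0, -16, -12, 0); set L[3][0]=-4
k=1: U[1][1]=-4
  eliminate (2,1): mult=-3, new row 2: (0, 0, -4, 1); set L[2][1]=-3
  eliminate (3,1): mult=4, new row 3: (0, 0, -8, 0); set L[3][1]=4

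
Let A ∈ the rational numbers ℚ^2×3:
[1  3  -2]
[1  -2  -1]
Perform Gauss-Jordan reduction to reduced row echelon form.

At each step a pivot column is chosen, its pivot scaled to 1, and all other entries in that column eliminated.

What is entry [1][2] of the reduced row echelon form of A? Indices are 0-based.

M[1][2] = -1/5

[1] R0 /= 1  ⇒  (1, 3, -2)
     R1 -= 1·R0  ⇒  (0, -5, 1)
[2] R1 /= -5  ⇒  (0, 1, -1/5)
     R0 -= 3·R1  ⇒  (1, 0, -7/5)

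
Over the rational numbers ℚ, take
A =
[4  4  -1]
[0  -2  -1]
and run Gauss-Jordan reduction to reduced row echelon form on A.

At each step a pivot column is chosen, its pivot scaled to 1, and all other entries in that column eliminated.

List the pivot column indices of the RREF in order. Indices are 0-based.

pivot columns: 0, 1

[1] R0 /= 4  ⇒  (1, 1, -1/4)
[2] R1 /= -2  ⇒  (0, 1, 1/2)
     R0 -= 1·R1  ⇒  (1, 0, -3/4)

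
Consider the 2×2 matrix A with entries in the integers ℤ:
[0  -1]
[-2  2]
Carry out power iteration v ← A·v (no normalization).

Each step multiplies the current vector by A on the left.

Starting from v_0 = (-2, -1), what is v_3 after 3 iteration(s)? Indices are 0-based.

v_0 = (-2, -1).
v_1 = A·v_0 = (1, 2).
v_2 = A·v_1 = (-2, 2).
v_3 = A·v_2 = (-2, 8).

v_3 = (-2, 8)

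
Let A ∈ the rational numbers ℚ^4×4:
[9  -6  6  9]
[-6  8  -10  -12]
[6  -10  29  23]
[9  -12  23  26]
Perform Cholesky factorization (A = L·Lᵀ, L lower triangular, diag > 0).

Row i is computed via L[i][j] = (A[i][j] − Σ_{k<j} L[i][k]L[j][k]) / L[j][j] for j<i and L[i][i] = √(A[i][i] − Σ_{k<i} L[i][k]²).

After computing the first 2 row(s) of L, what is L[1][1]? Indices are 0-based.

L[1][1] = 2

Step 1: L[0][0] = √(9) = 3.
  L[1][0] = (-6) / L[0][0] = -2.
Step 2: L[1][1] = √(4) = 2.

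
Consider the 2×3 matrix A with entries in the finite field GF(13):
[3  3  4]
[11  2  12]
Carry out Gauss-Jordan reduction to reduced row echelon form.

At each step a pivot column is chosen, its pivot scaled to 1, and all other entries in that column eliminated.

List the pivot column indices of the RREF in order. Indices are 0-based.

[1] R0 /= 3  ⇒  (1, 1, 10)
     R1 -= 11·R0  ⇒  (0, 4, 6)
[2] R1 /= 4  ⇒  (0, 1, 8)
     R0 -= 1·R1  ⇒  (1, 0, 2)

pivot columns: 0, 1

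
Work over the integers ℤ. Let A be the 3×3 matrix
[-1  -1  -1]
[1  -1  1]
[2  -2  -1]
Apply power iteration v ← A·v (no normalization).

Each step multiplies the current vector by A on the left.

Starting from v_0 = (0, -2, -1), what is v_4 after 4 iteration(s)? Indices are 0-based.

v_4 = (45, -11, 71)

v_0 = (0, -2, -1).
v_1 = A·v_0 = (3, 1, 5).
v_2 = A·v_1 = (-9, 7, -1).
v_3 = A·v_2 = (3, -17, -31).
v_4 = A·v_3 = (45, -11, 71).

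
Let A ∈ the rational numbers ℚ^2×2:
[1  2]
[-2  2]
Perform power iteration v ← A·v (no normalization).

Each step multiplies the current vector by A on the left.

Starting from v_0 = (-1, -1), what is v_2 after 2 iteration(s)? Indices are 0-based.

v_2 = (-3, 6)

v_0 = (-1, -1).
v_1 = A·v_0 = (-3, 0).
v_2 = A·v_1 = (-3, 6).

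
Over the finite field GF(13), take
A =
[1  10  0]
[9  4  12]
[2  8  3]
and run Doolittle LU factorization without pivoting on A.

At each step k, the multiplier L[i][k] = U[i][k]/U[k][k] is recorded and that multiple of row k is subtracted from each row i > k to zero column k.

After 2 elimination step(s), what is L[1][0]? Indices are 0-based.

k=0: U[0][0]=1
  eliminate (1,0): mult=9, new row 1: (0, 5, 12); set L[1][0]=9
  eliminate (2,0): mult=2, new row 2: (0, 1, 3); set L[2][0]=2
k=1: U[1][1]=5
  eliminate (2,1): mult=8, new row 2: (0, 0, 11); set L[2][1]=8

L[1][0] = 9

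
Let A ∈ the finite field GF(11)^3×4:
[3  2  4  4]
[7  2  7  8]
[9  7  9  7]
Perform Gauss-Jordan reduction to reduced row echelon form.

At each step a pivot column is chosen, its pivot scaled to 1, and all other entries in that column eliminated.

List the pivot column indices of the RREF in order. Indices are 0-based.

pivot columns: 0, 1, 2

[1] R0 /= 3  ⇒  (1, 8, 5, 5)
     R1 -= 7·R0  ⇒  (0, 1, 5, 6)
     R2 -= 9·R0  ⇒  (0, 1, 8, 6)
[2] R1 /= 1  ⇒  (0, 1, 5, 6)
     R0 -= 8·R1  ⇒  (1, 0, 9, 1)
     R2 -= 1·R1  ⇒  (0, 0, 3, 0)
[3] R2 /= 3  ⇒  (0, 0, 1, 0)
     R0 -= 9·R2  ⇒  (1, 0, 0, 1)
     R1 -= 5·R2  ⇒  (0, 1, 0, 6)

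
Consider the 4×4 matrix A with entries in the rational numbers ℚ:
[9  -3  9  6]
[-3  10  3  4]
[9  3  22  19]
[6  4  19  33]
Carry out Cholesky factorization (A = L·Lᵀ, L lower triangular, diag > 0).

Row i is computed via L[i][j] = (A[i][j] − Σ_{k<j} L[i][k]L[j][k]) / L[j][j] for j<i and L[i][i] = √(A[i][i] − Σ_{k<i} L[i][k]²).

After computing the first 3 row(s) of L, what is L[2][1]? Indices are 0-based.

L[2][1] = 2

Step 1: L[0][0] = √(9) = 3.
  L[1][0] = (-3) / L[0][0] = -1.
Step 2: L[1][1] = √(9) = 3.
  L[2][0] = (9) / L[0][0] = 3.
  L[2][1] = (6) / L[1][1] = 2.
Step 3: L[2][2] = √(9) = 3.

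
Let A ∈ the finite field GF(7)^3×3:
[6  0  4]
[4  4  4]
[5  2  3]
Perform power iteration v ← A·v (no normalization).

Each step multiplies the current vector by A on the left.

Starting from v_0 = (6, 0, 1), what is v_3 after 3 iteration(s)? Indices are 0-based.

v_0 = (6, 0, 1).
v_1 = A·v_0 = (5, 0, 5).
v_2 = A·v_1 = (1, 5, 5).
v_3 = A·v_2 = (5, 2, 2).

v_3 = (5, 2, 2)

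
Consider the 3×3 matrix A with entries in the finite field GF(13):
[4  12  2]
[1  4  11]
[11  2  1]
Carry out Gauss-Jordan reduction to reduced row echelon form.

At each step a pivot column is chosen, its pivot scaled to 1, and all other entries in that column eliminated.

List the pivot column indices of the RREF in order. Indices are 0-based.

pivot columns: 0, 1, 2

step 1: normalize row 0 (÷4) = (1, 3, 7)
  row 1: subtract 1×row0 = (0, 1, 4)
  row 2: subtract 11×row0 = (0, 8, 2)
step 2: normalize row 1 (÷1) = (0, 1, 4)
  row 0: subtract 3×row1 = (1, 0, 8)
  row 2: subtract 8×row1 = (0, 0, 9)
step 3: normalize row 2 (÷9) = (0, 0, 1)
  row 0: subtract 8×row2 = (1, 0, 0)
  row 1: subtract 4×row2 = (0, 1, 0)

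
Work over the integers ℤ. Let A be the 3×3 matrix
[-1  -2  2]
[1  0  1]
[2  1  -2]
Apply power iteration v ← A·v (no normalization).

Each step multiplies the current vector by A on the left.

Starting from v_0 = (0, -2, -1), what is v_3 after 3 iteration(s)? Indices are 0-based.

v_3 = (2, 3, -4)

v_0 = (0, -2, -1).
v_1 = A·v_0 = (2, -1, 0).
v_2 = A·v_1 = (0, 2, 3).
v_3 = A·v_2 = (2, 3, -4).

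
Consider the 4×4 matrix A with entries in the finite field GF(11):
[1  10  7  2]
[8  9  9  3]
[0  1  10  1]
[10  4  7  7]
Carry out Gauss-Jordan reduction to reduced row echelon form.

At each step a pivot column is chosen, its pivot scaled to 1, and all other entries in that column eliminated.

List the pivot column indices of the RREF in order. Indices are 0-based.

step 1: normalize row 0 (÷1) = (1, 10, 7, 2)
  row 1: subtract 8×row0 = (0, 6, 8, 9)
  row 3: subtract 10×row0 = (0, 3, 3, 9)
step 2: normalize row 1 (÷6) = (0, 1, 5, 7)
  row 0: subtract 10×row1 = (1, 0, 1, 9)
  row 2: subtract 1×row1 = (0, 0, 5, 5)
  row 3: subtract 3×row1 = (0, 0, 10, 10)
step 3: normalize row 2 (÷5) = (0, 0, 1, 1)
  row 0: subtract 1×row2 = (1, 0, 0, 8)
  row 1: subtract 5×row2 = (0, 1, 0, 2)
  row 3: subtract 10×row2 = (0, 0, 0, 0)
skip col 3 (zero from row 3)

pivot columns: 0, 1, 2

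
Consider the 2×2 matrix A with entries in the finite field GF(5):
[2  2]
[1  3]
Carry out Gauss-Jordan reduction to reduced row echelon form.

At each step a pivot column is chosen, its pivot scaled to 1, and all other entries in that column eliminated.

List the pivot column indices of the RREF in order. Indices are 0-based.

pivot columns: 0, 1

step 1: normalize row 0 (÷2) = (1, 1)
  row 1: subtract 1×row0 = (0, 2)
step 2: normalize row 1 (÷2) = (0, 1)
  row 0: subtract 1×row1 = (1, 0)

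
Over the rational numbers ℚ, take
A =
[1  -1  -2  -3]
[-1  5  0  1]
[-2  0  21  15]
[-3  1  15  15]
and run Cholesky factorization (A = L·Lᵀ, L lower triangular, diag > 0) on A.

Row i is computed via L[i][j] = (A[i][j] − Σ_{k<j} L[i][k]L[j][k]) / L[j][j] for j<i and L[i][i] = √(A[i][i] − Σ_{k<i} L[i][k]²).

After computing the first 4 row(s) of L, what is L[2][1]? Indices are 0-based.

L[2][1] = -1

Step 1: L[0][0] = √(1) = 1.
  L[1][0] = (-1) / L[0][0] = -1.
Step 2: L[1][1] = √(4) = 2.
  L[2][0] = (-2) / L[0][0] = -2.
  L[2][1] = (-2) / L[1][1] = -1.
Step 3: L[2][2] = √(16) = 4.
  L[3][0] = (-3) / L[0][0] = -3.
  L[3][1] = (-2) / L[1][1] = -1.
  L[3][2] = (8) / L[2][2] = 2.
Step 4: L[3][3] = √(1) = 1.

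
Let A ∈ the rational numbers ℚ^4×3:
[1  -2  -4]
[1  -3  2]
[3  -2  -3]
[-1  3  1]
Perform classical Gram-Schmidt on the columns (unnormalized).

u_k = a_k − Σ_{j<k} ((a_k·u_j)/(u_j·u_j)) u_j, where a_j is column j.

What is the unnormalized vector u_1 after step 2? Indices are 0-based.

Step 1: u_0 = a_0 = (1, 1, 3, -1).
Step 2: u_1 = a_1 − (-7/6)·u_0 = (-5/6, -11/6, 3/2, 11/6).

u_1 = (-5/6, -11/6, 3/2, 11/6)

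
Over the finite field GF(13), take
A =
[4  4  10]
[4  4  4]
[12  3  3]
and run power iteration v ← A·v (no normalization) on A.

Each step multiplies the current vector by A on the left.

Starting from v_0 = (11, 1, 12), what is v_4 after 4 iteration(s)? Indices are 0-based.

v_4 = (12, 11, 11)

v_0 = (11, 1, 12).
v_1 = A·v_0 = (12, 5, 2).
v_2 = A·v_1 = (10, 11, 9).
v_3 = A·v_2 = (5, 3, 11).
v_4 = A·v_3 = (12, 11, 11).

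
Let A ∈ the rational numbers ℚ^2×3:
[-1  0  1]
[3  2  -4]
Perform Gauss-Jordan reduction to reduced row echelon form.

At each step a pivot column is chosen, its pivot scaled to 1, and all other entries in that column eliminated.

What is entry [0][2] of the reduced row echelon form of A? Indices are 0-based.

pivot(0,0)=-1: scale R0 → (1, 0, -1)
  clear (1,0): R1 −= (3)R0 → (0, 2, -1)
pivot(1,1)=2: scale R1 → (0, 1, -1/2)

M[0][2] = -1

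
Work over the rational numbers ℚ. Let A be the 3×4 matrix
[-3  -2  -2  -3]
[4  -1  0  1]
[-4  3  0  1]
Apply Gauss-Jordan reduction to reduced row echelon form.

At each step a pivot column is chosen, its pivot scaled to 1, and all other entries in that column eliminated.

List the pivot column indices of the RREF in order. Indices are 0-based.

pivot(0,0)=-3: scale R0 → (1, 2/3, 2/3, 1)
  clear (1,0): R1 −= (4)R0 → (0, -11/3, -8/3, -3)
  clear (2,0): R2 −= (-4)R0 → (0, 17/3, 8/3, 5)
pivot(1,1)=-11/3: scale R1 → (0, 1, 8/11, 9/11)
  clear (0,1): R0 −= (2/3)R1 → (1, 0, 2/11, 5/11)
  clear (2,1): R2 −= (17/3)R1 → (0, 0, -16/11, 4/11)
pivot(2,2)=-16/11: scale R2 → (0, 0, 1, -1/4)
  clear (0,2): R0 −= (2/11)R2 → (1, 0, 0, 1/2)
  clear (1,2): R1 −= (8/11)R2 → (0, 1, 0, 1)

pivot columns: 0, 1, 2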